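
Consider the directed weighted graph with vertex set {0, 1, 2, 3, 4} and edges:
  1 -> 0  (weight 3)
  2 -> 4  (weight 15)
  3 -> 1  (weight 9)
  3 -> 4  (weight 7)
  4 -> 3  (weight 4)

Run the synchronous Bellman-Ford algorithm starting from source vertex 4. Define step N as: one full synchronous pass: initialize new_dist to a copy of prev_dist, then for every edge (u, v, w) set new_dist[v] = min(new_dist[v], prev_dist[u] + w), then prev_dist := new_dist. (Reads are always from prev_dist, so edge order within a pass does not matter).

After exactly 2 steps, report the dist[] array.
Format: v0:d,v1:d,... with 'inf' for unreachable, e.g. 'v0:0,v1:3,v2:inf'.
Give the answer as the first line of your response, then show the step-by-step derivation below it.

v0:inf,v1:13,v2:inf,v3:4,v4:0

step 1: dist = v0:inf,v1:inf,v2:inf,v3:4,v4:0
step 2: dist = v0:inf,v1:13,v2:inf,v3:4,v4:0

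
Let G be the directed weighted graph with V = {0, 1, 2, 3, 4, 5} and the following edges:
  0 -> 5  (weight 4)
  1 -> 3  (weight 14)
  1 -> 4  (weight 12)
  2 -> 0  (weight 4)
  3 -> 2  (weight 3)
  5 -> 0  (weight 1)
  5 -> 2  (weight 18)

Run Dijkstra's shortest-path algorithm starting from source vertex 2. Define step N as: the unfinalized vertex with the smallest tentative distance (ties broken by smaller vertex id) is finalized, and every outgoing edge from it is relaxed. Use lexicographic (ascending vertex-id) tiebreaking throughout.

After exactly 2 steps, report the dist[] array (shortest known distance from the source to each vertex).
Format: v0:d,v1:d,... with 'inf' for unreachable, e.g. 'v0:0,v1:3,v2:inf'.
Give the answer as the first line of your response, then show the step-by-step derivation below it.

v0:4,v1:inf,v2:0,v3:inf,v4:inf,v5:8

step 1: dist = v0:4,v1:inf,v2:0,v3:inf,v4:inf,v5:inf
step 2: dist = v0:4,v1:inf,v2:0,v3:inf,v4:inf,v5:8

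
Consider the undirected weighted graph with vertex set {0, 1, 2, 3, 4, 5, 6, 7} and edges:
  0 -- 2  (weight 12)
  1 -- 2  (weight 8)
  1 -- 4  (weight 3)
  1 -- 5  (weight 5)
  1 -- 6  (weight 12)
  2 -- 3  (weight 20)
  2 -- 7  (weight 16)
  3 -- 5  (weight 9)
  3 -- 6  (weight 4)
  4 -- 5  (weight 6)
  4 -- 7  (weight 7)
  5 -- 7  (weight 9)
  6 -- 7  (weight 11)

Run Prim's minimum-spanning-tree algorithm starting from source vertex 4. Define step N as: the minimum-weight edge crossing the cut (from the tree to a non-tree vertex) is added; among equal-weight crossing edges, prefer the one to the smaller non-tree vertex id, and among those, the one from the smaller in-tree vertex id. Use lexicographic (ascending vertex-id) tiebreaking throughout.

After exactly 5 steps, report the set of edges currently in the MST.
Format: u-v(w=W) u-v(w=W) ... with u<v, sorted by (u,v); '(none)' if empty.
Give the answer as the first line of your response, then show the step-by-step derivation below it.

1-2(w=8) 1-4(w=3) 1-5(w=5) 3-5(w=9) 4-7(w=7)

step 1: add edge 1-4 (w=3); MST = {1-4(w=3)}
step 2: add edge 1-5 (w=5); MST = {1-4(w=3) 1-5(w=5)}
step 3: add edge 4-7 (w=7); MST = {1-4(w=3) 1-5(w=5) 4-7(w=7)}
step 4: add edge 1-2 (w=8); MST = {1-2(w=8) 1-4(w=3) 1-5(w=5) 4-7(w=7)}
step 5: add edge 3-5 (w=9); MST = {1-2(w=8) 1-4(w=3) 1-5(w=5) 3-5(w=9) 4-7(w=7)}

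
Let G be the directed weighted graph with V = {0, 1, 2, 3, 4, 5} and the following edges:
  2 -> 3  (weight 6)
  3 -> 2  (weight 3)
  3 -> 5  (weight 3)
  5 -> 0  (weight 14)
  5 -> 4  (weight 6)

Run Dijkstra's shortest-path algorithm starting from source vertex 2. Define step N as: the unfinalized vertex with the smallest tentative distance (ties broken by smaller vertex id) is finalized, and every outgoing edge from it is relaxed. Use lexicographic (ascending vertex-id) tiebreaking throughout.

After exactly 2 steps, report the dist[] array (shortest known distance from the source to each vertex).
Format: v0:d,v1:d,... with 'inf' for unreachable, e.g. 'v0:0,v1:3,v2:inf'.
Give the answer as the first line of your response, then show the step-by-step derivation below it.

v0:inf,v1:inf,v2:0,v3:6,v4:inf,v5:9

step 1: dist = v0:inf,v1:inf,v2:0,v3:6,v4:inf,v5:inf
step 2: dist = v0:inf,v1:inf,v2:0,v3:6,v4:inf,v5:9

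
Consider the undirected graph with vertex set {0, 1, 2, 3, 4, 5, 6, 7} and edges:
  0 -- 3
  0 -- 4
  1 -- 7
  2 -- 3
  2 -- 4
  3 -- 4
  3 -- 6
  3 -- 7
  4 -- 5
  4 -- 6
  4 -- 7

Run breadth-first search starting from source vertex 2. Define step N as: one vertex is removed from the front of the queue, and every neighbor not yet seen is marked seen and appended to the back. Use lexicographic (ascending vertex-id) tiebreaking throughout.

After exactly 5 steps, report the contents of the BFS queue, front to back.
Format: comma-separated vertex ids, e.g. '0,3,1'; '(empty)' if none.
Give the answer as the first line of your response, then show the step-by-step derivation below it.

7,5

step 1: dequeue 2; queue=[3,4]; order=2
step 2: dequeue 3; queue=[4,0,6,7]; order=2,3
step 3: dequeue 4; queue=[0,6,7,5]; order=2,3,4
step 4: dequeue 0; queue=[6,7,5]; order=2,3,4,0
step 5: dequeue 6; queue=[7,5]; order=2,3,4,0,6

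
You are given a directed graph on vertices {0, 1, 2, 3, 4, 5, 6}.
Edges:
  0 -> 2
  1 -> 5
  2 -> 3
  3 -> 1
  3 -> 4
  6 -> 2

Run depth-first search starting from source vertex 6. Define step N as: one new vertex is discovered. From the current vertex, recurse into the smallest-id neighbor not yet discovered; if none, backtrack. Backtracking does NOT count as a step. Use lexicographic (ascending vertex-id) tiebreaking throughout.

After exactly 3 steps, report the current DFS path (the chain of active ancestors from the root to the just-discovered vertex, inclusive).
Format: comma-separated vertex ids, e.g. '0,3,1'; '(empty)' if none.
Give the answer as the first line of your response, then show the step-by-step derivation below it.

6,2,3

step 1: discover 6; path=6; order=6
step 2: discover 2; path=6>2; order=6,2
step 3: discover 3; path=6>2>3; order=6,2,3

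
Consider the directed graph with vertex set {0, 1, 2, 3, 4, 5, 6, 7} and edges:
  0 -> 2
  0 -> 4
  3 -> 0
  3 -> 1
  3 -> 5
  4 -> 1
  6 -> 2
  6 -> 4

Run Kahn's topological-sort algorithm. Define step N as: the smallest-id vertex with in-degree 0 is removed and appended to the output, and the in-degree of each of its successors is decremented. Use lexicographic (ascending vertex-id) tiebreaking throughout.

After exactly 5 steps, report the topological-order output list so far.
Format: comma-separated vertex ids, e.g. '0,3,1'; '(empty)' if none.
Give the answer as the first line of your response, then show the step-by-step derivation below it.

3,0,5,6,2

step 1: output 3; order=[3]; indeg=(0,1,2,0,2,0,0,0)
step 2: output 0; order=[3,0]; indeg=(0,1,1,0,1,0,0,0)
step 3: output 5; order=[3,0,5]; indeg=(0,1,1,0,1,0,0,0)
step 4: output 6; order=[3,0,5,6]; indeg=(0,1,0,0,0,0,0,0)
step 5: output 2; order=[3,0,5,6,2]; indeg=(0,1,0,0,0,0,0,0)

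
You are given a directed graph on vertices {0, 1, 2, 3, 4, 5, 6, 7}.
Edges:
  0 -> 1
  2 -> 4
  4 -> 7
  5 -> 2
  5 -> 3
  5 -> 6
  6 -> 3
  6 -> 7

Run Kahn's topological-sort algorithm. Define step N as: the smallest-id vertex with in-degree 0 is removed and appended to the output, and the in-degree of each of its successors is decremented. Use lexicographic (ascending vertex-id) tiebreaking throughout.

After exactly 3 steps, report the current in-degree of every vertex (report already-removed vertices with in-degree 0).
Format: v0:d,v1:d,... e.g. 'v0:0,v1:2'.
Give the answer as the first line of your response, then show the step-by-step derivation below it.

v0:0,v1:0,v2:0,v3:1,v4:1,v5:0,v6:0,v7:2

step 1: output 0; order=[0]; indeg=(0,0,1,2,1,0,1,2)
step 2: output 1; order=[0,1]; indeg=(0,0,1,2,1,0,1,2)
step 3: output 5; order=[0,1,5]; indeg=(0,0,0,1,1,0,0,2)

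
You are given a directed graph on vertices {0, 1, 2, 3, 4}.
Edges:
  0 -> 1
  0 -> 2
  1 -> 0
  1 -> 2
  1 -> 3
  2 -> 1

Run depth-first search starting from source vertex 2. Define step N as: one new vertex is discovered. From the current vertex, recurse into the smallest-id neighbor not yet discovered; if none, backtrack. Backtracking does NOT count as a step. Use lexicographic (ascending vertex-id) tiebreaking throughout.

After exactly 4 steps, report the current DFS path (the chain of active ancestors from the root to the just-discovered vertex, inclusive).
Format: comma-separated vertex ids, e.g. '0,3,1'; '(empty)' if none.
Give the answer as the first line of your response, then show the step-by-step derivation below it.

2,1,3

step 1: discover 2; path=2; order=2
step 2: discover 1; path=2>1; order=2,1
step 3: discover 0; path=2>1>0; order=2,1,0
step 4: discover 3; path=2>1>3; order=2,1,0,3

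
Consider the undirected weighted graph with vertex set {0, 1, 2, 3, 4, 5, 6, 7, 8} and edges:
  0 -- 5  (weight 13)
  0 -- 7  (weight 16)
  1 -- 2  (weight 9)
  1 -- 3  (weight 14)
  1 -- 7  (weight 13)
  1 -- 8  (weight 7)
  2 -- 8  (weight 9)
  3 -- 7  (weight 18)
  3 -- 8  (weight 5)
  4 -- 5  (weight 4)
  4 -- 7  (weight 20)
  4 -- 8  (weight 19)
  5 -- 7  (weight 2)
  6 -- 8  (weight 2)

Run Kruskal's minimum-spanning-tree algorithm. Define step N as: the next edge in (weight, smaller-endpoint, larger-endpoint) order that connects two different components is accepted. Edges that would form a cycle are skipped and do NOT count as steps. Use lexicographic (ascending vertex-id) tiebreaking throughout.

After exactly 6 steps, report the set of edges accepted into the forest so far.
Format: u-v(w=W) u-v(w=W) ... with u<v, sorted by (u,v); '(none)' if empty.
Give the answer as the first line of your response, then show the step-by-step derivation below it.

1-2(w=9) 1-8(w=7) 3-8(w=5) 4-5(w=4) 5-7(w=2) 6-8(w=2)

step 1: add edge 5-7 (w=2); MST = {5-7(w=2)}
step 2: add edge 6-8 (w=2); MST = {5-7(w=2) 6-8(w=2)}
step 3: add edge 4-5 (w=4); MST = {4-5(w=4) 5-7(w=2) 6-8(w=2)}
step 4: add edge 3-8 (w=5); MST = {3-8(w=5) 4-5(w=4) 5-7(w=2) 6-8(w=2)}
step 5: add edge 1-8 (w=7); MST = {1-8(w=7) 3-8(w=5) 4-5(w=4) 5-7(w=2) 6-8(w=2)}
step 6: add edge 1-2 (w=9); MST = {1-2(w=9) 1-8(w=7) 3-8(w=5) 4-5(w=4) 5-7(w=2) 6-8(w=2)}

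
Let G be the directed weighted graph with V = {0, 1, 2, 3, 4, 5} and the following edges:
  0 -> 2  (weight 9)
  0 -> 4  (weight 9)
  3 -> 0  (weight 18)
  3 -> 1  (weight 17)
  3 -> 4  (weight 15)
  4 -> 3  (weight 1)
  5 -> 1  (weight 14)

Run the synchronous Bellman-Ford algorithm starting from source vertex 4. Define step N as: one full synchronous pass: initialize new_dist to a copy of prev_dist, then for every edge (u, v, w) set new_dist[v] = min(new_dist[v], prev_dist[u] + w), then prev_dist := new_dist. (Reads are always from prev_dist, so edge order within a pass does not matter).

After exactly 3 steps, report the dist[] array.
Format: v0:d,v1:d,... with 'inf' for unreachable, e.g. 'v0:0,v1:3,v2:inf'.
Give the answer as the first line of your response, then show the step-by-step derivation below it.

v0:19,v1:18,v2:28,v3:1,v4:0,v5:inf

step 1: dist = v0:inf,v1:inf,v2:inf,v3:1,v4:0,v5:inf
step 2: dist = v0:19,v1:18,v2:inf,v3:1,v4:0,v5:inf
step 3: dist = v0:19,v1:18,v2:28,v3:1,v4:0,v5:inf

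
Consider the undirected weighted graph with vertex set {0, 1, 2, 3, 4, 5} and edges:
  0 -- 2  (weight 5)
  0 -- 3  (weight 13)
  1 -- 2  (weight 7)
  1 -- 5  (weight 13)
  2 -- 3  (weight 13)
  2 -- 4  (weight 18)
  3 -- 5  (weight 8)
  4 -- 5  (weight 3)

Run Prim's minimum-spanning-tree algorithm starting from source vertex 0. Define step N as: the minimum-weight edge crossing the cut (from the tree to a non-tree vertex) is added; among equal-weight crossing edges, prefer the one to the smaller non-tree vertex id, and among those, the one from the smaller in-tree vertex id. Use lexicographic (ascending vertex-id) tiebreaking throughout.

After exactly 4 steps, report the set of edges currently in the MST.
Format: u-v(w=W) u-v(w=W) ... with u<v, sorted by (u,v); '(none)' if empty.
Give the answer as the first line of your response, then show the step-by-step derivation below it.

0-2(w=5) 0-3(w=13) 1-2(w=7) 3-5(w=8)

step 1: add edge 0-2 (w=5); MST = {0-2(w=5)}
step 2: add edge 1-2 (w=7); MST = {0-2(w=5) 1-2(w=7)}
step 3: add edge 0-3 (w=13); MST = {0-2(w=5) 0-3(w=13) 1-2(w=7)}
step 4: add edge 3-5 (w=8); MST = {0-2(w=5) 0-3(w=13) 1-2(w=7) 3-5(w=8)}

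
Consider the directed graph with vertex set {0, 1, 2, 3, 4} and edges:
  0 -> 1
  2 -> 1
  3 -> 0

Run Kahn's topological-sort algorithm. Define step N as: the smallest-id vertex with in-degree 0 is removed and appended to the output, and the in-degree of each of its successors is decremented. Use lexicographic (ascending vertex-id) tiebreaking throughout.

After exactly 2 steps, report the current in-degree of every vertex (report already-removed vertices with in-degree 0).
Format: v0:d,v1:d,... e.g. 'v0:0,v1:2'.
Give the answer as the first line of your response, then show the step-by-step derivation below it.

v0:0,v1:1,v2:0,v3:0,v4:0

step 1: output 2; order=[2]; indeg=(1,1,0,0,0)
step 2: output 3; order=[2,3]; indeg=(0,1,0,0,0)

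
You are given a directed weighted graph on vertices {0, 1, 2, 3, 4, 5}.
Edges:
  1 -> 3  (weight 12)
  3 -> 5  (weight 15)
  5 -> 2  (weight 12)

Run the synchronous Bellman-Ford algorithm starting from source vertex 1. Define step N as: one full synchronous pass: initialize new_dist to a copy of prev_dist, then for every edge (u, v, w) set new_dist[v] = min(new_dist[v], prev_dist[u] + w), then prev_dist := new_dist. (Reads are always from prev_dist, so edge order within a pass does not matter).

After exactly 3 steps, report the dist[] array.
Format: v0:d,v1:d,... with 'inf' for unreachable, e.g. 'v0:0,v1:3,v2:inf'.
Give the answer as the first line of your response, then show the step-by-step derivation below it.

v0:inf,v1:0,v2:39,v3:12,v4:inf,v5:27

step 1: dist = v0:inf,v1:0,v2:inf,v3:12,v4:inf,v5:inf
step 2: dist = v0:inf,v1:0,v2:inf,v3:12,v4:inf,v5:27
step 3: dist = v0:inf,v1:0,v2:39,v3:12,v4:inf,v5:27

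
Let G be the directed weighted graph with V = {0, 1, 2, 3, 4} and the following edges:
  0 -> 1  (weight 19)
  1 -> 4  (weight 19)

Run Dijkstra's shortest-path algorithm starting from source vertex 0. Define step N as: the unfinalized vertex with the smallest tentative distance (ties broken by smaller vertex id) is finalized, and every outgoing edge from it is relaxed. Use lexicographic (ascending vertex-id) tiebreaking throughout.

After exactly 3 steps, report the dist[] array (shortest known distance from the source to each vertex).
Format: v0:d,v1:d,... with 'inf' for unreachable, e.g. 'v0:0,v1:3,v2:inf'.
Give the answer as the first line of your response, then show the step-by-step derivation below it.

v0:0,v1:19,v2:inf,v3:inf,v4:38

step 1: dist = v0:0,v1:19,v2:inf,v3:inf,v4:inf
step 2: dist = v0:0,v1:19,v2:inf,v3:inf,v4:38
step 3: dist = v0:0,v1:19,v2:inf,v3:inf,v4:38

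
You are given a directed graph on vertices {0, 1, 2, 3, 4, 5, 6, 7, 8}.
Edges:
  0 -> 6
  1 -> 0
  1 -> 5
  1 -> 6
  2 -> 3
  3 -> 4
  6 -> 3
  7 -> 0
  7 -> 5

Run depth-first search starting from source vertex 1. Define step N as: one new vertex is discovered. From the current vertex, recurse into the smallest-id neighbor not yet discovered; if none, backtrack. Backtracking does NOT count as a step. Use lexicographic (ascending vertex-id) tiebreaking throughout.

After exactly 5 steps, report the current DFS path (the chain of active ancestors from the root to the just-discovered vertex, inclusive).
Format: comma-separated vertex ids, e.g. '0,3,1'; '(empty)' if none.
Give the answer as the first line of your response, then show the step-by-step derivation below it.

1,0,6,3,4

step 1: discover 1; path=1; order=1
step 2: discover 0; path=1>0; order=1,0
step 3: discover 6; path=1>0>6; order=1,0,6
step 4: discover 3; path=1>0>6>3; order=1,0,6,3
step 5: discover 4; path=1>0>6>3>4; order=1,0,6,3,4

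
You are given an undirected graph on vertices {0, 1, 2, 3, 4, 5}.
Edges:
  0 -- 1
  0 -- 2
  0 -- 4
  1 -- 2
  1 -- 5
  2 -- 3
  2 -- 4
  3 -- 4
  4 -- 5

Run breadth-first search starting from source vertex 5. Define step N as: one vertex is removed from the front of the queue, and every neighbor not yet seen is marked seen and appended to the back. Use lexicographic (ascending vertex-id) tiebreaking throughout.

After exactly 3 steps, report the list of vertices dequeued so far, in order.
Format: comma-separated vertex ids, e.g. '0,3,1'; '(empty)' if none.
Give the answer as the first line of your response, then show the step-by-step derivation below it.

5,1,4

step 1: dequeue 5; queue=[1,4]; order=5
step 2: dequeue 1; queue=[4,0,2]; order=5,1
step 3: dequeue 4; queue=[0,2,3]; order=5,1,4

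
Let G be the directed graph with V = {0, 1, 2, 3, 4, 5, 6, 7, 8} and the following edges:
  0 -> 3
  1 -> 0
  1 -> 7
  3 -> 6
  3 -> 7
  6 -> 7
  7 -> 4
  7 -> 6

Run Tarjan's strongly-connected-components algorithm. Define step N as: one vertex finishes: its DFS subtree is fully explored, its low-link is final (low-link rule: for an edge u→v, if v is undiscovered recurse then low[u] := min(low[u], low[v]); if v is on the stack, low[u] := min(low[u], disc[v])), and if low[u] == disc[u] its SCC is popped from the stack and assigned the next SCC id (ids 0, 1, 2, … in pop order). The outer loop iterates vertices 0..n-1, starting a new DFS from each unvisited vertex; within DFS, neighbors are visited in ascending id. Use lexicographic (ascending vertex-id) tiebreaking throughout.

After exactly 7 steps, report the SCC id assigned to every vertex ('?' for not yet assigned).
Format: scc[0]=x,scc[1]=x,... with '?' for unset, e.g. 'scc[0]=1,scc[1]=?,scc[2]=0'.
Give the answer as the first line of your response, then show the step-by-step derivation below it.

scc[0]=3,scc[1]=4,scc[2]=5,scc[3]=2,scc[4]=0,scc[5]=?,scc[6]=1,scc[7]=1,scc[8]=?

step 1: low=(low[0]=0,low[1]=?,low[2]=?,low[3]=1,low[4]=4,low[5]=?,low[6]=2,low[7]=3,low[8]=?); scc=(scc[0]=?,scc[1]=?,scc[2]=?,scc[3]=?,scc[4]=0,scc[5]=?,scc[6]=?,scc[7]=?,scc[8]=?)
step 2: low=(low[0]=0,low[1]=?,low[2]=?,low[3]=1,low[4]=4,low[5]=?,low[6]=2,low[7]=2,low[8]=?); scc=(scc[0]=?,scc[1]=?,scc[2]=?,scc[3]=?,scc[4]=0,scc[5]=?,scc[6]=?,scc[7]=?,scc[8]=?)
step 3: low=(low[0]=0,low[1]=?,low[2]=?,low[3]=1,low[4]=4,low[5]=?,low[6]=2,low[7]=2,low[8]=?); scc=(scc[0]=?,scc[1]=?,scc[2]=?,scc[3]=?,scc[4]=0,scc[5]=?,scc[6]=1,scc[7]=1,scc[8]=?)
step 4: low=(low[0]=0,low[1]=?,low[2]=?,low[3]=1,low[4]=4,low[5]=?,low[6]=2,low[7]=2,low[8]=?); scc=(scc[0]=?,scc[1]=?,scc[2]=?,scc[3]=2,scc[4]=0,scc[5]=?,scc[6]=1,scc[7]=1,scc[8]=?)
step 5: low=(low[0]=0,low[1]=?,low[2]=?,low[3]=1,low[4]=4,low[5]=?,low[6]=2,low[7]=2,low[8]=?); scc=(scc[0]=3,scc[1]=?,scc[2]=?,scc[3]=2,scc[4]=0,scc[5]=?,scc[6]=1,scc[7]=1,scc[8]=?)
step 6: low=(low[0]=0,low[1]=5,low[2]=?,low[3]=1,low[4]=4,low[5]=?,low[6]=2,low[7]=2,low[8]=?); scc=(scc[0]=3,scc[1]=4,scc[2]=?,scc[3]=2,scc[4]=0,scc[5]=?,scc[6]=1,scc[7]=1,scc[8]=?)
step 7: low=(low[0]=0,low[1]=5,low[2]=6,low[3]=1,low[4]=4,low[5]=?,low[6]=2,low[7]=2,low[8]=?); scc=(scc[0]=3,scc[1]=4,scc[2]=5,scc[3]=2,scc[4]=0,scc[5]=?,scc[6]=1,scc[7]=1,scc[8]=?)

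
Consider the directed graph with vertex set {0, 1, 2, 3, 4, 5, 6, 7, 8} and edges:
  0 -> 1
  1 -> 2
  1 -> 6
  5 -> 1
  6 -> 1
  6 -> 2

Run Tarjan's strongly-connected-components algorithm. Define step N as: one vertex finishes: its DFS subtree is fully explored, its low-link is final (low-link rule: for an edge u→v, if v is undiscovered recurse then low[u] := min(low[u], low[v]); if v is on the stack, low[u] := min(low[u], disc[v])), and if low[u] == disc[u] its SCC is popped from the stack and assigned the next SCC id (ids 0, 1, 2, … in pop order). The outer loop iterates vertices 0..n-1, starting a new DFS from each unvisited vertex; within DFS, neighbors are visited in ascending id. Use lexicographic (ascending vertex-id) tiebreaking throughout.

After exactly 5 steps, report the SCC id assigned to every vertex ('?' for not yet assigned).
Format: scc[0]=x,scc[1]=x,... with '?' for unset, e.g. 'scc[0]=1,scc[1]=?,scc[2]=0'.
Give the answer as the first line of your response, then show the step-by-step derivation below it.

scc[0]=2,scc[1]=1,scc[2]=0,scc[3]=3,scc[4]=?,scc[5]=?,scc[6]=1,scc[7]=?,scc[8]=?

step 1: low=(low[0]=0,low[1]=1,low[2]=2,low[3]=?,low[4]=?,low[5]=?,low[6]=?,low[7]=?,low[8]=?); scc=(scc[0]=?,scc[1]=?,scc[2]=0,scc[3]=?,scc[4]=?,scc[5]=?,scc[6]=?,scc[7]=?,scc[8]=?)
step 2: low=(low[0]=0,low[1]=1,low[2]=2,low[3]=?,low[4]=?,low[5]=?,low[6]=1,low[7]=?,low[8]=?); scc=(scc[0]=?,scc[1]=?,scc[2]=0,scc[3]=?,scc[4]=?,scc[5]=?,scc[6]=?,scc[7]=?,scc[8]=?)
step 3: low=(low[0]=0,low[1]=1,low[2]=2,low[3]=?,low[4]=?,low[5]=?,low[6]=1,low[7]=?,low[8]=?); scc=(scc[0]=?,scc[1]=1,scc[2]=0,scc[3]=?,scc[4]=?,scc[5]=?,scc[6]=1,scc[7]=?,scc[8]=?)
step 4: low=(low[0]=0,low[1]=1,low[2]=2,low[3]=?,low[4]=?,low[5]=?,low[6]=1,low[7]=?,low[8]=?); scc=(scc[0]=2,scc[1]=1,scc[2]=0,scc[3]=?,scc[4]=?,scc[5]=?,scc[6]=1,scc[7]=?,scc[8]=?)
step 5: low=(low[0]=0,low[1]=1,low[2]=2,low[3]=4,low[4]=?,low[5]=?,low[6]=1,low[7]=?,low[8]=?); scc=(scc[0]=2,scc[1]=1,scc[2]=0,scc[3]=3,scc[4]=?,scc[5]=?,scc[6]=1,scc[7]=?,scc[8]=?)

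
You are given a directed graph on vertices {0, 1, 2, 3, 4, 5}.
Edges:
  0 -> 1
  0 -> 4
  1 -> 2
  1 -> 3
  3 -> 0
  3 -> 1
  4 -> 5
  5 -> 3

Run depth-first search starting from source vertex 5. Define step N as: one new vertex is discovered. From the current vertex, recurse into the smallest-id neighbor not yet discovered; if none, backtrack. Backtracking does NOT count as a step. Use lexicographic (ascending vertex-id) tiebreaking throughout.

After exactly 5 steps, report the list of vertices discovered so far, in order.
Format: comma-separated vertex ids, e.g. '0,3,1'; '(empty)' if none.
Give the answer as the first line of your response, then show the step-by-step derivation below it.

5,3,0,1,2

step 1: discover 5; path=5; order=5
step 2: discover 3; path=5>3; order=5,3
step 3: discover 0; path=5>3>0; order=5,3,0
step 4: discover 1; path=5>3>0>1; order=5,3,0,1
step 5: discover 2; path=5>3>0>1>2; order=5,3,0,1,2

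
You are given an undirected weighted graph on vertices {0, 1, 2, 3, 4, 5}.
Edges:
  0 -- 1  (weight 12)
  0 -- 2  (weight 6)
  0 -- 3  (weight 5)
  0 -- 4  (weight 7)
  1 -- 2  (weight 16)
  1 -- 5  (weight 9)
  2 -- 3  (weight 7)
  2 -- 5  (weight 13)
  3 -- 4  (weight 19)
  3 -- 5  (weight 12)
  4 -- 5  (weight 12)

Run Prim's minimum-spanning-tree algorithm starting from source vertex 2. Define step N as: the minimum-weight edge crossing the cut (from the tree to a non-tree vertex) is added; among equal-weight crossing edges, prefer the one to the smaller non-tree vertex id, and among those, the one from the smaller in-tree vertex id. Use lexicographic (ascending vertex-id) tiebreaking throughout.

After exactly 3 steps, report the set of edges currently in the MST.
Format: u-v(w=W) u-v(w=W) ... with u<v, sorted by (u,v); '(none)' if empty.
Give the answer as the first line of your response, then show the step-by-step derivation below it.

0-2(w=6) 0-3(w=5) 0-4(w=7)

step 1: add edge 0-2 (w=6); MST = {0-2(w=6)}
step 2: add edge 0-3 (w=5); MST = {0-2(w=6) 0-3(w=5)}
step 3: add edge 0-4 (w=7); MST = {0-2(w=6) 0-3(w=5) 0-4(w=7)}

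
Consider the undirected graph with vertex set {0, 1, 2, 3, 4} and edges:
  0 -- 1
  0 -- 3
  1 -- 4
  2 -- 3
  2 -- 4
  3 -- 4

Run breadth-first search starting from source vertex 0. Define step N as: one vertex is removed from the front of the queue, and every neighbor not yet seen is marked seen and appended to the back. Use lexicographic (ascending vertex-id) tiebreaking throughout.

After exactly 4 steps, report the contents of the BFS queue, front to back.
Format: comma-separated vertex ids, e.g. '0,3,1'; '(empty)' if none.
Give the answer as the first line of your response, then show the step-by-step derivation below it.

2

step 1: dequeue 0; queue=[1,3]; order=0
step 2: dequeue 1; queue=[3,4]; order=0,1
step 3: dequeue 3; queue=[4,2]; order=0,1,3
step 4: dequeue 4; queue=[2]; order=0,1,3,4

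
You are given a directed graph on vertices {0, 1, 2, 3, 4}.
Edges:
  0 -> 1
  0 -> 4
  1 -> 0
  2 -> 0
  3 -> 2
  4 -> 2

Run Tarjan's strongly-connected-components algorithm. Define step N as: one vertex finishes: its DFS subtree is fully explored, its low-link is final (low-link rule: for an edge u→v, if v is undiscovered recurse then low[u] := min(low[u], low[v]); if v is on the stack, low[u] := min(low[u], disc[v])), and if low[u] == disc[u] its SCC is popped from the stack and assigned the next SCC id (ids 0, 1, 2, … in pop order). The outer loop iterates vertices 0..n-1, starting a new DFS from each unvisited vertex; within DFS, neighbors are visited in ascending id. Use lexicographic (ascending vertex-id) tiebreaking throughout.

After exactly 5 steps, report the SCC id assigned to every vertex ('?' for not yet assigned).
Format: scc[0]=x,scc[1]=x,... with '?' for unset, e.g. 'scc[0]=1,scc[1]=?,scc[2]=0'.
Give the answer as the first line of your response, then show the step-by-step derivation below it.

scc[0]=0,scc[1]=0,scc[2]=0,scc[3]=1,scc[4]=0

step 1: low=(low[0]=0,low[1]=0,low[2]=?,low[3]=?,low[4]=?); scc=(scc[0]=?,scc[1]=?,scc[2]=?,scc[3]=?,scc[4]=?)
step 2: low=(low[0]=0,low[1]=0,low[2]=0,low[3]=?,low[4]=2); scc=(scc[0]=?,scc[1]=?,scc[2]=?,scc[3]=?,scc[4]=?)
step 3: low=(low[0]=0,low[1]=0,low[2]=0,low[3]=?,low[4]=0); scc=(scc[0]=?,scc[1]=?,scc[2]=?,scc[3]=?,scc[4]=?)
step 4: low=(low[0]=0,low[1]=0,low[2]=0,low[3]=?,low[4]=0); scc=(scc[0]=0,scc[1]=0,scc[2]=0,scc[3]=?,scc[4]=0)
step 5: low=(low[0]=0,low[1]=0,low[2]=0,low[3]=4,low[4]=0); scc=(scc[0]=0,scc[1]=0,scc[2]=0,scc[3]=1,scc[4]=0)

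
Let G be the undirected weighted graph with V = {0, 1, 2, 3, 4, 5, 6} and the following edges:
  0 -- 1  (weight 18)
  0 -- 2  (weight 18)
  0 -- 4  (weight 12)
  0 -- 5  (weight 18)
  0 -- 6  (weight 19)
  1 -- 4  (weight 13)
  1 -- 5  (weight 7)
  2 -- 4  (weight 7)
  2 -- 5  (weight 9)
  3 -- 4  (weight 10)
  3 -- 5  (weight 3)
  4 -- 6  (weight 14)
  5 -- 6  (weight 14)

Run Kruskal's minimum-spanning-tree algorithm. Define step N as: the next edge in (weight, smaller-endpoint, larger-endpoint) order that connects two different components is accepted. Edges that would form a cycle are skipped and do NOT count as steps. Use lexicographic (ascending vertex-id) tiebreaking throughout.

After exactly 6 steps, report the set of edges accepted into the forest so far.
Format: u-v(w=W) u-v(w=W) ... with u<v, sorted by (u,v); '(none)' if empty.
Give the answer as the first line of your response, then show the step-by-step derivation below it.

0-4(w=12) 1-5(w=7) 2-4(w=7) 2-5(w=9) 3-5(w=3) 4-6(w=14)

step 1: add edge 3-5 (w=3); MST = {3-5(w=3)}
step 2: add edge 1-5 (w=7); MST = {1-5(w=7) 3-5(w=3)}
step 3: add edge 2-4 (w=7); MST = {1-5(w=7) 2-4(w=7) 3-5(w=3)}
step 4: add edge 2-5 (w=9); MST = {1-5(w=7) 2-4(w=7) 2-5(w=9) 3-5(w=3)}
step 5: add edge 0-4 (w=12); MST = {0-4(w=12) 1-5(w=7) 2-4(w=7) 2-5(w=9) 3-5(w=3)}
step 6: add edge 4-6 (w=14); MST = {0-4(w=12) 1-5(w=7) 2-4(w=7) 2-5(w=9) 3-5(w=3) 4-6(w=14)}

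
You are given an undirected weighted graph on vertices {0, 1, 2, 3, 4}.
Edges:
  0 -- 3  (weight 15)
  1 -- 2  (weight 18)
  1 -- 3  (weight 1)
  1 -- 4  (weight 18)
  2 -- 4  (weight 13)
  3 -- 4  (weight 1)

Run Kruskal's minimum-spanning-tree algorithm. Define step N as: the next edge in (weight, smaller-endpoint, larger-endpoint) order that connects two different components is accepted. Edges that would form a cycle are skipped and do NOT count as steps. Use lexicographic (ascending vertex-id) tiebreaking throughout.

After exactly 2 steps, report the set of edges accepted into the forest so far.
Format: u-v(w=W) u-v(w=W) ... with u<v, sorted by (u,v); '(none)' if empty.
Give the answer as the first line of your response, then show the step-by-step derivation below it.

1-3(w=1) 3-4(w=1)

step 1: add edge 1-3 (w=1); MST = {1-3(w=1)}
step 2: add edge 3-4 (w=1); MST = {1-3(w=1) 3-4(w=1)}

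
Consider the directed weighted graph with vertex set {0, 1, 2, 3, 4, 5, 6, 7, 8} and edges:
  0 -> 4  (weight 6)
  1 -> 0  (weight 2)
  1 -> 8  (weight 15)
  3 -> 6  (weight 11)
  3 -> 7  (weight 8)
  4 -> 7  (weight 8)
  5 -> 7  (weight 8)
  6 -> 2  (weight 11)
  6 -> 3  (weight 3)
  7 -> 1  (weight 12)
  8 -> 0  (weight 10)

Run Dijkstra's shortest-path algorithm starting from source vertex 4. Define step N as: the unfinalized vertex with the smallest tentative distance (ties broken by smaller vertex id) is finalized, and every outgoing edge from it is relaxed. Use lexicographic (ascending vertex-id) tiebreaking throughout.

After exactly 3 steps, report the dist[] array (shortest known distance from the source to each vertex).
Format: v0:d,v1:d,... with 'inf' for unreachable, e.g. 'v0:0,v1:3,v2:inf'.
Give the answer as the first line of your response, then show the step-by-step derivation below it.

v0:22,v1:20,v2:inf,v3:inf,v4:0,v5:inf,v6:inf,v7:8,v8:35

step 1: dist = v0:inf,v1:inf,v2:inf,v3:inf,v4:0,v5:inf,v6:inf,v7:8,v8:inf
step 2: dist = v0:inf,v1:20,v2:inf,v3:inf,v4:0,v5:inf,v6:inf,v7:8,v8:inf
step 3: dist = v0:22,v1:20,v2:inf,v3:inf,v4:0,v5:inf,v6:inf,v7:8,v8:35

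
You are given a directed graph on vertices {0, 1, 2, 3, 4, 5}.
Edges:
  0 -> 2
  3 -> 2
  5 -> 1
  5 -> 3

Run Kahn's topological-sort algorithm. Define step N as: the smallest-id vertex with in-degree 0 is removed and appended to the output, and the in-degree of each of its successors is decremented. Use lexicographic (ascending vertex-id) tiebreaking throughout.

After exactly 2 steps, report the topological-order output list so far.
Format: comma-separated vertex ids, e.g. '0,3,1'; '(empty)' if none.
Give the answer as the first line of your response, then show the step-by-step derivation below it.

0,4

step 1: output 0; order=[0]; indeg=(0,1,1,1,0,0)
step 2: output 4; order=[0,4]; indeg=(0,1,1,1,0,0)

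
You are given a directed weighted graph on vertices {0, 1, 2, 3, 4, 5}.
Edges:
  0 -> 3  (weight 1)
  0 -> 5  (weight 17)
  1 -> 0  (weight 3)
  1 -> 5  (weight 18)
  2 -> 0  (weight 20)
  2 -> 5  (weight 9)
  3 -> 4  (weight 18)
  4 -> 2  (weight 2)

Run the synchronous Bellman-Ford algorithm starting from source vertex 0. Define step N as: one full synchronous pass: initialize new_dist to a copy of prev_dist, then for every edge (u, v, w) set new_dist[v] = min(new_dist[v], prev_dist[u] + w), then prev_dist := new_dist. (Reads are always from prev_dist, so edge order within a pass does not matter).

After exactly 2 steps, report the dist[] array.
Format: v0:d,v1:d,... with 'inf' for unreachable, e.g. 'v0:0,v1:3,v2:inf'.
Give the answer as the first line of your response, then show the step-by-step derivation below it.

v0:0,v1:inf,v2:inf,v3:1,v4:19,v5:17

step 1: dist = v0:0,v1:inf,v2:inf,v3:1,v4:inf,v5:17
step 2: dist = v0:0,v1:inf,v2:inf,v3:1,v4:19,v5:17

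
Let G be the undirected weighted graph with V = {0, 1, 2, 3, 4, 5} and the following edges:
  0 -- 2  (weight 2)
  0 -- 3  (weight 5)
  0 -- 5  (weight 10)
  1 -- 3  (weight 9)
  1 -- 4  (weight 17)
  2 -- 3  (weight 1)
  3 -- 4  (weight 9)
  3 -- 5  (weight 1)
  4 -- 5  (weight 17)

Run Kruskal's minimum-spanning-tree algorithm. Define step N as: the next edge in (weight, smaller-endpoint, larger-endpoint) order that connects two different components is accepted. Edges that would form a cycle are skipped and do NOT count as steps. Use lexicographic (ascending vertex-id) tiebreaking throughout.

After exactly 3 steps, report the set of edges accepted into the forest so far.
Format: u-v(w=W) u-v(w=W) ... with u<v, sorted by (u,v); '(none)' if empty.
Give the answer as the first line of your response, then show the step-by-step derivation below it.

0-2(w=2) 2-3(w=1) 3-5(w=1)

step 1: add edge 2-3 (w=1); MST = {2-3(w=1)}
step 2: add edge 3-5 (w=1); MST = {2-3(w=1) 3-5(w=1)}
step 3: add edge 0-2 (w=2); MST = {0-2(w=2) 2-3(w=1) 3-5(w=1)}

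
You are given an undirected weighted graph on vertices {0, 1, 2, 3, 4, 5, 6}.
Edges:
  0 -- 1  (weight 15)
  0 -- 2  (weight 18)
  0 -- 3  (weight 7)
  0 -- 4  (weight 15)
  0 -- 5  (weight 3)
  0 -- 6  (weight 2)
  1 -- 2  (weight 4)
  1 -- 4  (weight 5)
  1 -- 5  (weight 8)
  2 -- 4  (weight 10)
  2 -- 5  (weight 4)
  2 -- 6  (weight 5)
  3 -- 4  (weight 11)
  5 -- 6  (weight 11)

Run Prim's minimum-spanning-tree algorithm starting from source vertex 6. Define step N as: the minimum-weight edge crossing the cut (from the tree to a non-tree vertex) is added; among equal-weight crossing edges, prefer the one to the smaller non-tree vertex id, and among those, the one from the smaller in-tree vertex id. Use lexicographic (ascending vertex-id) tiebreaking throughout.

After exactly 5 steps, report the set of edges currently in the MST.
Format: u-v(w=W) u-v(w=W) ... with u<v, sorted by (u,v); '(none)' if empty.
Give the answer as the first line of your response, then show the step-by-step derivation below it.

0-5(w=3) 0-6(w=2) 1-2(w=4) 1-4(w=5) 2-5(w=4)

step 1: add edge 0-6 (w=2); MST = {0-6(w=2)}
step 2: add edge 0-5 (w=3); MST = {0-5(w=3) 0-6(w=2)}
step 3: add edge 2-5 (w=4); MST = {0-5(w=3) 0-6(w=2) 2-5(w=4)}
step 4: add edge 1-2 (w=4); MST = {0-5(w=3) 0-6(w=2) 1-2(w=4) 2-5(w=4)}
step 5: add edge 1-4 (w=5); MST = {0-5(w=3) 0-6(w=2) 1-2(w=4) 1-4(w=5) 2-5(w=4)}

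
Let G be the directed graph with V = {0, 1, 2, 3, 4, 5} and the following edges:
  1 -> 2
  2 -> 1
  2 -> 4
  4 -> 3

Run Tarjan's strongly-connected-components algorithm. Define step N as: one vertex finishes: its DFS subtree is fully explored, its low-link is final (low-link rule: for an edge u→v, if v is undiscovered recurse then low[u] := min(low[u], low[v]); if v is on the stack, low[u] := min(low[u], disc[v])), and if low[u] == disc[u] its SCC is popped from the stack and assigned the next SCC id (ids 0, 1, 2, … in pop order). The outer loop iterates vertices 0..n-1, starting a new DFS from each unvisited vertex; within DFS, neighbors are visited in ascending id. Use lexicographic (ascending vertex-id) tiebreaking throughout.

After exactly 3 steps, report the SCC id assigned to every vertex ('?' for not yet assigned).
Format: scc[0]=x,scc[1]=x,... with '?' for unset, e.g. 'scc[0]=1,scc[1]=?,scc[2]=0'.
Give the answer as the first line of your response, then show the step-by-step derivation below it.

scc[0]=0,scc[1]=?,scc[2]=?,scc[3]=1,scc[4]=2,scc[5]=?

step 1: low=(low[0]=0,low[1]=?,low[2]=?,low[3]=?,low[4]=?,low[5]=?); scc=(scc[0]=0,scc[1]=?,scc[2]=?,scc[3]=?,scc[4]=?,scc[5]=?)
step 2: low=(low[0]=0,low[1]=1,low[2]=1,low[3]=4,low[4]=3,low[5]=?); scc=(scc[0]=0,scc[1]=?,scc[2]=?,scc[3]=1,scc[4]=?,scc[5]=?)
step 3: low=(low[0]=0,low[1]=1,low[2]=1,low[3]=4,low[4]=3,low[5]=?); scc=(scc[0]=0,scc[1]=?,scc[2]=?,scc[3]=1,scc[4]=2,scc[5]=?)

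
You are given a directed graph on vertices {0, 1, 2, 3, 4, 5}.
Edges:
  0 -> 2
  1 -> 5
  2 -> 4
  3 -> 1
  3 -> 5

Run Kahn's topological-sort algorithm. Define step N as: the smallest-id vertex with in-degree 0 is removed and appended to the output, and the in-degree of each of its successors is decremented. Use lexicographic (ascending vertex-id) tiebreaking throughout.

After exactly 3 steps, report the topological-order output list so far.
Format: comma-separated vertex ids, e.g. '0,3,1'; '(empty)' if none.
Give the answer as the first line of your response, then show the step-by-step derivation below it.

0,2,3

step 1: output 0; order=[0]; indeg=(0,1,0,0,1,2)
step 2: output 2; order=[0,2]; indeg=(0,1,0,0,0,2)
step 3: output 3; order=[0,2,3]; indeg=(0,0,0,0,0,1)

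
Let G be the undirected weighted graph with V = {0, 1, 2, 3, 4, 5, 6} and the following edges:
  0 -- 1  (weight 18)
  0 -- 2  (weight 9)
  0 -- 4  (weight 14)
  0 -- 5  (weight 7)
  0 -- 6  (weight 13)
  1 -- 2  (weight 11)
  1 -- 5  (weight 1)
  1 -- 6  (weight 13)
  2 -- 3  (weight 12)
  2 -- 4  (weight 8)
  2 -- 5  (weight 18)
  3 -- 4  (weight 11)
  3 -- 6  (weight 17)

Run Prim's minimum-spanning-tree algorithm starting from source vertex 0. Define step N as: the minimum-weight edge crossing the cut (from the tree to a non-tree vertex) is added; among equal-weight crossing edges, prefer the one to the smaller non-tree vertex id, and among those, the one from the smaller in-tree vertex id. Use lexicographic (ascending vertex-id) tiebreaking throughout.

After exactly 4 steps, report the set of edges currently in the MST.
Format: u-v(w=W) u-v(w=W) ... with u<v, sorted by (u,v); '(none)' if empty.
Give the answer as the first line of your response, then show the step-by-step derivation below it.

0-2(w=9) 0-5(w=7) 1-5(w=1) 2-4(w=8)

step 1: add edge 0-5 (w=7); MST = {0-5(w=7)}
step 2: add edge 1-5 (w=1); MST = {0-5(w=7) 1-5(w=1)}
step 3: add edge 0-2 (w=9); MST = {0-2(w=9) 0-5(w=7) 1-5(w=1)}
step 4: add edge 2-4 (w=8); MST = {0-2(w=9) 0-5(w=7) 1-5(w=1) 2-4(w=8)}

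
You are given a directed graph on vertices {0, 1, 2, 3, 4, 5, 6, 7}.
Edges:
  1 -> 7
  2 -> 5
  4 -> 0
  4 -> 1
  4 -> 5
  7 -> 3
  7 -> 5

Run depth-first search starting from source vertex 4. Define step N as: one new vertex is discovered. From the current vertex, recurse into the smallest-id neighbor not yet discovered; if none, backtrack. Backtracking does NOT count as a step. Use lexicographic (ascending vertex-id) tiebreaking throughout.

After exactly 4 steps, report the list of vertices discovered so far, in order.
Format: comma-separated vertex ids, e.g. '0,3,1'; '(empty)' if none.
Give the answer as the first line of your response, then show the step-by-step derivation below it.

4,0,1,7

step 1: discover 4; path=4; order=4
step 2: discover 0; path=4>0; order=4,0
step 3: discover 1; path=4>1; order=4,0,1
step 4: discover 7; path=4>1>7; order=4,0,1,7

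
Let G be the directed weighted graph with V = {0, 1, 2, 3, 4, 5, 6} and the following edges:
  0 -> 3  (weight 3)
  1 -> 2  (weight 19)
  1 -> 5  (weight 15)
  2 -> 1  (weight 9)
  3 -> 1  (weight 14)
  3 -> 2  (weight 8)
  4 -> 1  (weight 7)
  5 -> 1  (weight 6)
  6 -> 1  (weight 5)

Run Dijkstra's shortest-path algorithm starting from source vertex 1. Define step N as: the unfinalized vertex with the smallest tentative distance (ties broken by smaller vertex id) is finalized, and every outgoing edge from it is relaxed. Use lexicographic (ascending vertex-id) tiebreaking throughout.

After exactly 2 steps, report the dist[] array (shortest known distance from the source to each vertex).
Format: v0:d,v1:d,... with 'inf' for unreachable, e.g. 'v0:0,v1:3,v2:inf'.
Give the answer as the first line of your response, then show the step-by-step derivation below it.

v0:inf,v1:0,v2:19,v3:inf,v4:inf,v5:15,v6:inf

step 1: dist = v0:inf,v1:0,v2:19,v3:inf,v4:inf,v5:15,v6:inf
step 2: dist = v0:inf,v1:0,v2:19,v3:inf,v4:inf,v5:15,v6:inf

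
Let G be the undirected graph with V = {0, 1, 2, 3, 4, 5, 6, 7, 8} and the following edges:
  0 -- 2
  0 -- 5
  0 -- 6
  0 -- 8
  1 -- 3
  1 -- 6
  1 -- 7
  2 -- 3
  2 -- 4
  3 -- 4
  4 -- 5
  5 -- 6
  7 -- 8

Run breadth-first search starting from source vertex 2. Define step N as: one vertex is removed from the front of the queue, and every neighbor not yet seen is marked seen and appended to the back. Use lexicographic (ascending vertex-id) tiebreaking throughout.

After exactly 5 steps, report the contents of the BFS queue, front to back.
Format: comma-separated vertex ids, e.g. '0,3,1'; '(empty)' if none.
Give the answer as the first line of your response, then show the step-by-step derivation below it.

6,8,1

step 1: dequeue 2; queue=[0,3,4]; order=2
step 2: dequeue 0; queue=[3,4,5,6,8]; order=2,0
step 3: dequeue 3; queue=[4,5,6,8,1]; order=2,0,3
step 4: dequeue 4; queue=[5,6,8,1]; order=2,0,3,4
step 5: dequeue 5; queue=[6,8,1]; order=2,0,3,4,5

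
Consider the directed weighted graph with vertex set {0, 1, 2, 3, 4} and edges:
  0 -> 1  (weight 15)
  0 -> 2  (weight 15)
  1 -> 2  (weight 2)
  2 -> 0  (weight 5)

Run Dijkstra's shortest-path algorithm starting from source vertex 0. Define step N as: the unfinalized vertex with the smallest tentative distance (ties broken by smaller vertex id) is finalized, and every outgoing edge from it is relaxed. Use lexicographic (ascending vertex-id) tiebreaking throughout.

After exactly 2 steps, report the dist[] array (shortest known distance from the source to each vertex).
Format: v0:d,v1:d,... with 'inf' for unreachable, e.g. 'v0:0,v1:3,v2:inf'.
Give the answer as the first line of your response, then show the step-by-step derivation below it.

v0:0,v1:15,v2:15,v3:inf,v4:inf

step 1: dist = v0:0,v1:15,v2:15,v3:inf,v4:inf
step 2: dist = v0:0,v1:15,v2:15,v3:inf,v4:inf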